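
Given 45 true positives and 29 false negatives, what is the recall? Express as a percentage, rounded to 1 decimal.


Recall = TP / (TP + FN) * 100
= 45 / (45 + 29)
= 45 / 74
= 0.6081
= 60.8%

60.8


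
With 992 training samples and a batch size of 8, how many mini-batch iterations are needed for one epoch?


Iterations per epoch = dataset_size / batch_size
= 992 / 8
= 124

124


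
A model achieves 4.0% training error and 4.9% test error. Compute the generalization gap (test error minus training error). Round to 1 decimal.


Generalization gap = test_error - train_error
= 4.9 - 4.0
= 0.9%
A small gap suggests good generalization.

0.9


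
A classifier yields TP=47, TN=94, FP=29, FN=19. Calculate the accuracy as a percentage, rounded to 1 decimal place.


Accuracy = (TP + TN) / (TP + TN + FP + FN) * 100
= (47 + 94) / (47 + 94 + 29 + 19)
= 141 / 189
= 0.746
= 74.6%

74.6


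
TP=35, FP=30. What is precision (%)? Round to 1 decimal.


Precision = TP / (TP + FP) * 100
= 35 / (35 + 30)
= 35 / 65
= 0.5385
= 53.8%

53.8


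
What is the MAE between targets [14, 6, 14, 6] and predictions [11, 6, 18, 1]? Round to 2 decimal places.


Absolute errors: [3, 0, 4, 5]
Sum of absolute errors = 12
MAE = 12 / 4 = 3.00

3.00


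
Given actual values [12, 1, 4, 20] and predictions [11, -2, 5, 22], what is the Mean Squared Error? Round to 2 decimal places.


Differences: [1, 3, -1, -2]
Squared errors: [1, 9, 1, 4]
Sum of squared errors = 15
MSE = 15 / 4 = 3.75

3.75


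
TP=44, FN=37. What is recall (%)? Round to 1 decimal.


Recall = TP / (TP + FN) * 100
= 44 / (44 + 37)
= 44 / 81
= 0.5432
= 54.3%

54.3


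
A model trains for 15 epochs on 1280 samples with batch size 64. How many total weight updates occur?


Iterations per epoch = 1280 / 64 = 20
Total updates = iterations_per_epoch * epochs
= 20 * 15
= 300

300


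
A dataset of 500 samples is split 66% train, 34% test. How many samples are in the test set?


Train samples = 500 * 66% = 330
Test samples = 500 - 330
= 170

170


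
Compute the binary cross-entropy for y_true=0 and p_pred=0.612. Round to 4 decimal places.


For y=0: Loss = -log(1-p)
= -log(1 - 0.612)
= -log(0.388)
= -(-0.9467)
= 0.9467

0.9467


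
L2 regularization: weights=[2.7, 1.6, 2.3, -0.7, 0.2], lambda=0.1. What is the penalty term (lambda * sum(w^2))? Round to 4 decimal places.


Squaring each weight:
2.7^2 = 7.29
1.6^2 = 2.56
2.3^2 = 5.29
(-0.7)^2 = 0.49
0.2^2 = 0.04
Sum of squares = 15.67
Penalty = 0.1 * 15.67 = 1.5670

1.5670


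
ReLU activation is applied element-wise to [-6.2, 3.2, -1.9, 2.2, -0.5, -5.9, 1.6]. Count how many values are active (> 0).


ReLU(x) = max(0, x) for each element:
ReLU(-6.2) = 0
ReLU(3.2) = 3.2
ReLU(-1.9) = 0
ReLU(2.2) = 2.2
ReLU(-0.5) = 0
ReLU(-5.9) = 0
ReLU(1.6) = 1.6
Active neurons (>0): 3

3


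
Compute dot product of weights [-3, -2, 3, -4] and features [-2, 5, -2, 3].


Element-wise products:
-3 * -2 = 6
-2 * 5 = -10
3 * -2 = -6
-4 * 3 = -12
Sum = 6 + -10 + -6 + -12
= -22

-22


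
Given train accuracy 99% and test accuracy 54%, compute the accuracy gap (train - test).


Gap = train_accuracy - test_accuracy
= 99 - 54
= 45%
This large gap strongly indicates overfitting.

45


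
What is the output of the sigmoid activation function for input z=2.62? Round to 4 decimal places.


sigmoid(z) = 1 / (1 + exp(-z))
exp(-(2.62)) = exp(-2.62) = 0.0728
1 + 0.0728 = 1.0728
1 / 1.0728 = 0.9321

0.9321


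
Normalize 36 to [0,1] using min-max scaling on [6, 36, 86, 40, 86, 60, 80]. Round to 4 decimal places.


Min = 6, Max = 86
Range = 86 - 6 = 80
Scaled = (x - min) / (max - min)
= (36 - 6) / 80
= 30 / 80
= 0.3750

0.3750


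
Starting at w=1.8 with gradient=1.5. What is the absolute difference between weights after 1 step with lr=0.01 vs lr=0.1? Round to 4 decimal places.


With lr=0.01: w_new = 1.8 - 0.01 * 1.5 = 1.785
With lr=0.1: w_new = 1.8 - 0.1 * 1.5 = 1.65
Absolute difference = |1.785 - 1.65|
= 0.1350

0.1350


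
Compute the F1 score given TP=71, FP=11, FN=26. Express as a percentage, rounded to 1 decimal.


Precision = TP / (TP + FP) = 71 / 82 = 0.8659
Recall = TP / (TP + FN) = 71 / 97 = 0.732
F1 = 2 * P * R / (P + R)
= 2 * 0.8659 * 0.732 / (0.8659 + 0.732)
= 1.2675 / 1.5978
= 0.7933
As percentage: 79.3%

79.3


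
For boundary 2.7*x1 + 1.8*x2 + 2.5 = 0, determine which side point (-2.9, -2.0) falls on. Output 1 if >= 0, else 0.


Compute 2.7 * -2.9 + 1.8 * -2.0 + 2.5
= -7.83 + -3.6 + 2.5
= -8.93
Since -8.93 < 0, the point is on the negative side.

0


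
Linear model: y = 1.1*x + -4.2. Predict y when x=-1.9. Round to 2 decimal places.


y = 1.1 * -1.9 + (-4.2)
= -2.09 + (-4.2)
= -6.29

-6.29


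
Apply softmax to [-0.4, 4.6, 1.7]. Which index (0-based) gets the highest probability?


Softmax is a monotonic transformation, so it preserves the argmax.
We need to find the index of the maximum logit.
Index 0: -0.4
Index 1: 4.6
Index 2: 1.7
Maximum logit = 4.6 at index 1

1


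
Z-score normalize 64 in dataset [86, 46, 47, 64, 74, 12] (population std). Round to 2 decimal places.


Mean = (86 + 46 + 47 + 64 + 74 + 12) / 6 = 54.8333
Variance = sum((x_i - mean)^2) / n = 566.1389
Std = sqrt(566.1389) = 23.7937
Z = (x - mean) / std
= (64 - 54.8333) / 23.7937
= 9.1667 / 23.7937
= 0.39

0.39


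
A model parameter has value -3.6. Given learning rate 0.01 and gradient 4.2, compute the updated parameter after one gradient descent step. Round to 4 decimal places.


w_new = w_old - lr * gradient
= -3.6 - 0.01 * 4.2
= -3.6 - (0.042)
= -3.6420

-3.6420


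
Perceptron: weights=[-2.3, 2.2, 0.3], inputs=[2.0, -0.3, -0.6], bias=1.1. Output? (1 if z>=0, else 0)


z = w . x + b
= -2.3*2.0 + 2.2*-0.3 + 0.3*-0.6 + 1.1
= -4.6 + -0.66 + -0.18 + 1.1
= -5.44 + 1.1
= -4.34
Since z = -4.34 < 0, output = 0

0


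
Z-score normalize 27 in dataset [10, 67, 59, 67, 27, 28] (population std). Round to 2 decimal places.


Mean = (10 + 67 + 59 + 67 + 27 + 28) / 6 = 43.0
Variance = sum((x_i - mean)^2) / n = 496.3333
Std = sqrt(496.3333) = 22.2785
Z = (x - mean) / std
= (27 - 43.0) / 22.2785
= -16.0 / 22.2785
= -0.72

-0.72


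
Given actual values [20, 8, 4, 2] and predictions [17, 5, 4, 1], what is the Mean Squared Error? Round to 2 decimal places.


Differences: [3, 3, 0, 1]
Squared errors: [9, 9, 0, 1]
Sum of squared errors = 19
MSE = 19 / 4 = 4.75

4.75


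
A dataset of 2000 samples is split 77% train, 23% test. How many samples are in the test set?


Train samples = 2000 * 77% = 1540
Test samples = 2000 - 1540
= 460

460


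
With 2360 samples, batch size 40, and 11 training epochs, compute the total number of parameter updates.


Iterations per epoch = 2360 / 40 = 59
Total updates = iterations_per_epoch * epochs
= 59 * 11
= 649

649


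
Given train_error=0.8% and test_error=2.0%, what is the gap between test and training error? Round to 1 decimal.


Generalization gap = test_error - train_error
= 2.0 - 0.8
= 1.2%
A small gap suggests good generalization.

1.2


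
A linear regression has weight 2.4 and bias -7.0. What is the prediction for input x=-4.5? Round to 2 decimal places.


y = 2.4 * -4.5 + (-7.0)
= -10.8 + (-7.0)
= -17.80

-17.80


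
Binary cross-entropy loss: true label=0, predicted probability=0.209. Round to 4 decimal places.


For y=0: Loss = -log(1-p)
= -log(1 - 0.209)
= -log(0.791)
= -(-0.2345)
= 0.2345

0.2345


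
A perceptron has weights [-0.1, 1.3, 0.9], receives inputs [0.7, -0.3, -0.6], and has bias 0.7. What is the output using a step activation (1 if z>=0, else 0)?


z = w . x + b
= -0.1*0.7 + 1.3*-0.3 + 0.9*-0.6 + 0.7
= -0.07 + -0.39 + -0.54 + 0.7
= -1.0 + 0.7
= -0.3
Since z = -0.3 < 0, output = 0

0


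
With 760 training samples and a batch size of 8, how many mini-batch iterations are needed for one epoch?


Iterations per epoch = dataset_size / batch_size
= 760 / 8
= 95

95


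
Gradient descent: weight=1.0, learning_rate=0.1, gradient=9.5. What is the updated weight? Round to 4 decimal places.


w_new = w_old - lr * gradient
= 1.0 - 0.1 * 9.5
= 1.0 - (0.95)
= 0.0500

0.0500


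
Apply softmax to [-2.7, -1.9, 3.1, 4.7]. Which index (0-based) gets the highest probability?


Softmax is a monotonic transformation, so it preserves the argmax.
We need to find the index of the maximum logit.
Index 0: -2.7
Index 1: -1.9
Index 2: 3.1
Index 3: 4.7
Maximum logit = 4.7 at index 3

3


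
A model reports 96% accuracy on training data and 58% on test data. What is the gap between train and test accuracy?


Gap = train_accuracy - test_accuracy
= 96 - 58
= 38%
This large gap strongly indicates overfitting.

38


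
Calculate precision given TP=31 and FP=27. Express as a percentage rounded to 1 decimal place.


Precision = TP / (TP + FP) * 100
= 31 / (31 + 27)
= 31 / 58
= 0.5345
= 53.4%

53.4


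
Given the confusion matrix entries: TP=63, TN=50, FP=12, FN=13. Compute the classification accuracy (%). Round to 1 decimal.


Accuracy = (TP + TN) / (TP + TN + FP + FN) * 100
= (63 + 50) / (63 + 50 + 12 + 13)
= 113 / 138
= 0.8188
= 81.9%

81.9


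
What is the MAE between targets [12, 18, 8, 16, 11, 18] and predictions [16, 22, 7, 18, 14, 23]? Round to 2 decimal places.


Absolute errors: [4, 4, 1, 2, 3, 5]
Sum of absolute errors = 19
MAE = 19 / 6 = 3.17

3.17


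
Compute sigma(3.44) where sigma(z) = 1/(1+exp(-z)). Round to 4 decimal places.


sigmoid(z) = 1 / (1 + exp(-z))
exp(-(3.44)) = exp(-3.44) = 0.0321
1 + 0.0321 = 1.0321
1 / 1.0321 = 0.9689

0.9689


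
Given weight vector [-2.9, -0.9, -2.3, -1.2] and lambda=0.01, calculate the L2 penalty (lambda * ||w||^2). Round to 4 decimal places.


Squaring each weight:
(-2.9)^2 = 8.41
(-0.9)^2 = 0.81
(-2.3)^2 = 5.29
(-1.2)^2 = 1.44
Sum of squares = 15.95
Penalty = 0.01 * 15.95 = 0.1595

0.1595


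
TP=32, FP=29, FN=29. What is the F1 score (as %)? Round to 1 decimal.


Precision = TP / (TP + FP) = 32 / 61 = 0.5246
Recall = TP / (TP + FN) = 32 / 61 = 0.5246
F1 = 2 * P * R / (P + R)
= 2 * 0.5246 * 0.5246 / (0.5246 + 0.5246)
= 0.5504 / 1.0492
= 0.5246
As percentage: 52.5%

52.5


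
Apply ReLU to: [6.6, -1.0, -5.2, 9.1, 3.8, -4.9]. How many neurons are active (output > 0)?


ReLU(x) = max(0, x) for each element:
ReLU(6.6) = 6.6
ReLU(-1.0) = 0
ReLU(-5.2) = 0
ReLU(9.1) = 9.1
ReLU(3.8) = 3.8
ReLU(-4.9) = 0
Active neurons (>0): 3

3


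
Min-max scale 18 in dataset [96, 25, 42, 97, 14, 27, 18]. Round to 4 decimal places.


Min = 14, Max = 97
Range = 97 - 14 = 83
Scaled = (x - min) / (max - min)
= (18 - 14) / 83
= 4 / 83
= 0.0482

0.0482


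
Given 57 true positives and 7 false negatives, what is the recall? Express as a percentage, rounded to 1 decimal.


Recall = TP / (TP + FN) * 100
= 57 / (57 + 7)
= 57 / 64
= 0.8906
= 89.1%

89.1


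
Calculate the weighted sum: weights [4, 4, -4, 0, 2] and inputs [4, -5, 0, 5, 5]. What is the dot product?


Element-wise products:
4 * 4 = 16
4 * -5 = -20
-4 * 0 = 0
0 * 5 = 0
2 * 5 = 10
Sum = 16 + -20 + 0 + 0 + 10
= 6

6


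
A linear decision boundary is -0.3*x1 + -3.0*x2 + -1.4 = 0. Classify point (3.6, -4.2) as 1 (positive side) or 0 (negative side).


Compute -0.3 * 3.6 + -3.0 * -4.2 + -1.4
= -1.08 + 12.6 + -1.4
= 10.12
Since 10.12 >= 0, the point is on the positive side.

1


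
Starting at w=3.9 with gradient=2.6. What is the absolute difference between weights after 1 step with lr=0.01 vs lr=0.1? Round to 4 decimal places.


With lr=0.01: w_new = 3.9 - 0.01 * 2.6 = 3.874
With lr=0.1: w_new = 3.9 - 0.1 * 2.6 = 3.64
Absolute difference = |3.874 - 3.64|
= 0.2340

0.2340


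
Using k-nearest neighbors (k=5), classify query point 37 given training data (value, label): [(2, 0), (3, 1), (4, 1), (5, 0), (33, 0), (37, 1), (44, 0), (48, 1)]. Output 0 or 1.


Distances from query 37:
Point 37 (class 1): distance = 0
Point 33 (class 0): distance = 4
Point 44 (class 0): distance = 7
Point 48 (class 1): distance = 11
Point 5 (class 0): distance = 32
K=5 nearest neighbors: classes = [1, 0, 0, 1, 0]
Votes for class 1: 2 / 5
Majority vote => class 0

0


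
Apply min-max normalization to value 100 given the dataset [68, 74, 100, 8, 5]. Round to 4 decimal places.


Min = 5, Max = 100
Range = 100 - 5 = 95
Scaled = (x - min) / (max - min)
= (100 - 5) / 95
= 95 / 95
= 1.0000

1.0000


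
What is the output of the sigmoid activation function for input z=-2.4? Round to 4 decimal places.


sigmoid(z) = 1 / (1 + exp(-z))
exp(-(-2.4)) = exp(2.4) = 11.0232
1 + 11.0232 = 12.0232
1 / 12.0232 = 0.0832

0.0832


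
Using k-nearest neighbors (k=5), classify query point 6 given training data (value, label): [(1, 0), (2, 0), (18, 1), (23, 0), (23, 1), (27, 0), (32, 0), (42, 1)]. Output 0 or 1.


Distances from query 6:
Point 2 (class 0): distance = 4
Point 1 (class 0): distance = 5
Point 18 (class 1): distance = 12
Point 23 (class 0): distance = 17
Point 23 (class 1): distance = 17
K=5 nearest neighbors: classes = [0, 0, 1, 0, 1]
Votes for class 1: 2 / 5
Majority vote => class 0

0


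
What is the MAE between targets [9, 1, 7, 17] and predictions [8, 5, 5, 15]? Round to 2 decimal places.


Absolute errors: [1, 4, 2, 2]
Sum of absolute errors = 9
MAE = 9 / 4 = 2.25

2.25


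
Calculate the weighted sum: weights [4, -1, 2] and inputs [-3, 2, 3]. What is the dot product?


Element-wise products:
4 * -3 = -12
-1 * 2 = -2
2 * 3 = 6
Sum = -12 + -2 + 6
= -8

-8


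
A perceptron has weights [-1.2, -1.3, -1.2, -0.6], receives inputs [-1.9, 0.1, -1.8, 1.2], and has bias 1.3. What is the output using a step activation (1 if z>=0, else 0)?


z = w . x + b
= -1.2*-1.9 + -1.3*0.1 + -1.2*-1.8 + -0.6*1.2 + 1.3
= 2.28 + -0.13 + 2.16 + -0.72 + 1.3
= 3.59 + 1.3
= 4.89
Since z = 4.89 >= 0, output = 1

1


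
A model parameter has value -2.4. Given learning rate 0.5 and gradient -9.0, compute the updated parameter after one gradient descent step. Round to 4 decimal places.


w_new = w_old - lr * gradient
= -2.4 - 0.5 * -9.0
= -2.4 - (-4.5)
= 2.1000

2.1000


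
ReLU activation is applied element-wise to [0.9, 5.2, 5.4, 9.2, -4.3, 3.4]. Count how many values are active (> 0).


ReLU(x) = max(0, x) for each element:
ReLU(0.9) = 0.9
ReLU(5.2) = 5.2
ReLU(5.4) = 5.4
ReLU(9.2) = 9.2
ReLU(-4.3) = 0
ReLU(3.4) = 3.4
Active neurons (>0): 5

5


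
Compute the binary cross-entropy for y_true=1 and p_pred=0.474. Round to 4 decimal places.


For y=1: Loss = -log(p)
= -log(0.474)
= -(-0.7465)
= 0.7465

0.7465


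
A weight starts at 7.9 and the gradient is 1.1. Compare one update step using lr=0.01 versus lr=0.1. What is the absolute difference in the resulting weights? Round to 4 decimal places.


With lr=0.01: w_new = 7.9 - 0.01 * 1.1 = 7.889
With lr=0.1: w_new = 7.9 - 0.1 * 1.1 = 7.79
Absolute difference = |7.889 - 7.79|
= 0.0990

0.0990


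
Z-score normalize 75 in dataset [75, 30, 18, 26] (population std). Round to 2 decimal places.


Mean = (75 + 30 + 18 + 26) / 4 = 37.25
Variance = sum((x_i - mean)^2) / n = 493.6875
Std = sqrt(493.6875) = 22.2191
Z = (x - mean) / std
= (75 - 37.25) / 22.2191
= 37.75 / 22.2191
= 1.70

1.70


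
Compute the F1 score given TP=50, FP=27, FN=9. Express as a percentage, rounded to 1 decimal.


Precision = TP / (TP + FP) = 50 / 77 = 0.6494
Recall = TP / (TP + FN) = 50 / 59 = 0.8475
F1 = 2 * P * R / (P + R)
= 2 * 0.6494 * 0.8475 / (0.6494 + 0.8475)
= 1.1006 / 1.4968
= 0.7353
As percentage: 73.5%

73.5


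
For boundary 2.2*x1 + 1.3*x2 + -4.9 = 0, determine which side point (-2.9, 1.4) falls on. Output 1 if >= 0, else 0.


Compute 2.2 * -2.9 + 1.3 * 1.4 + -4.9
= -6.38 + 1.82 + -4.9
= -9.46
Since -9.46 < 0, the point is on the negative side.

0


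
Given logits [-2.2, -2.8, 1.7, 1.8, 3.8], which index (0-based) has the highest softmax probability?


Softmax is a monotonic transformation, so it preserves the argmax.
We need to find the index of the maximum logit.
Index 0: -2.2
Index 1: -2.8
Index 2: 1.7
Index 3: 1.8
Index 4: 3.8
Maximum logit = 3.8 at index 4

4


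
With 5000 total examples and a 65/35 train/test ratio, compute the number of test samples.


Train samples = 5000 * 65% = 3250
Test samples = 5000 - 3250
= 1750

1750


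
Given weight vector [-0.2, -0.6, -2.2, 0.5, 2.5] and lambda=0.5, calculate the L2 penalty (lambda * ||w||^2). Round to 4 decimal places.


Squaring each weight:
(-0.2)^2 = 0.04
(-0.6)^2 = 0.36
(-2.2)^2 = 4.84
0.5^2 = 0.25
2.5^2 = 6.25
Sum of squares = 11.74
Penalty = 0.5 * 11.74 = 5.8700

5.8700


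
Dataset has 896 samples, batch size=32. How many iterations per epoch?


Iterations per epoch = dataset_size / batch_size
= 896 / 32
= 28

28


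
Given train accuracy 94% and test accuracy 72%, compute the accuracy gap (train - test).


Gap = train_accuracy - test_accuracy
= 94 - 72
= 22%
This large gap strongly indicates overfitting.

22


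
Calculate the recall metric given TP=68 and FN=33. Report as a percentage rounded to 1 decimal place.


Recall = TP / (TP + FN) * 100
= 68 / (68 + 33)
= 68 / 101
= 0.6733
= 67.3%

67.3


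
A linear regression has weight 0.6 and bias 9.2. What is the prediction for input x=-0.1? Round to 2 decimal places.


y = 0.6 * -0.1 + (9.2)
= -0.06 + (9.2)
= 9.14

9.14


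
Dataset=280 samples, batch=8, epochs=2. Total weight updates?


Iterations per epoch = 280 / 8 = 35
Total updates = iterations_per_epoch * epochs
= 35 * 2
= 70

70


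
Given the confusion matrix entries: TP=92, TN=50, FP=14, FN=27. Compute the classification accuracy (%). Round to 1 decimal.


Accuracy = (TP + TN) / (TP + TN + FP + FN) * 100
= (92 + 50) / (92 + 50 + 14 + 27)
= 142 / 183
= 0.776
= 77.6%

77.6


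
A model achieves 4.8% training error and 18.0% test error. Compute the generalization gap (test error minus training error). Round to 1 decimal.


Generalization gap = test_error - train_error
= 18.0 - 4.8
= 13.2%
A large gap suggests overfitting.

13.2


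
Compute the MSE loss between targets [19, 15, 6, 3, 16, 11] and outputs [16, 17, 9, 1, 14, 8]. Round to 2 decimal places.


Differences: [3, -2, -3, 2, 2, 3]
Squared errors: [9, 4, 9, 4, 4, 9]
Sum of squared errors = 39
MSE = 39 / 6 = 6.50

6.50


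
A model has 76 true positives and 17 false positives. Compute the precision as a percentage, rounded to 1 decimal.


Precision = TP / (TP + FP) * 100
= 76 / (76 + 17)
= 76 / 93
= 0.8172
= 81.7%

81.7


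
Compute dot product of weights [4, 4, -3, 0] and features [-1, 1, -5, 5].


Element-wise products:
4 * -1 = -4
4 * 1 = 4
-3 * -5 = 15
0 * 5 = 0
Sum = -4 + 4 + 15 + 0
= 15

15


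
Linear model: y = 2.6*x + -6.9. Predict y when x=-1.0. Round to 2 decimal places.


y = 2.6 * -1.0 + (-6.9)
= -2.6 + (-6.9)
= -9.50

-9.50


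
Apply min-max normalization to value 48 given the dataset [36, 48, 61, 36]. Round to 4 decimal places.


Min = 36, Max = 61
Range = 61 - 36 = 25
Scaled = (x - min) / (max - min)
= (48 - 36) / 25
= 12 / 25
= 0.4800

0.4800


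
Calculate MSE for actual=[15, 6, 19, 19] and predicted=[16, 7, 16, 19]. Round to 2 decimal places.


Differences: [-1, -1, 3, 0]
Squared errors: [1, 1, 9, 0]
Sum of squared errors = 11
MSE = 11 / 4 = 2.75

2.75


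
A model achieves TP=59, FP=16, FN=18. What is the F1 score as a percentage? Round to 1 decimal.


Precision = TP / (TP + FP) = 59 / 75 = 0.7867
Recall = TP / (TP + FN) = 59 / 77 = 0.7662
F1 = 2 * P * R / (P + R)
= 2 * 0.7867 * 0.7662 / (0.7867 + 0.7662)
= 1.2055 / 1.5529
= 0.7763
As percentage: 77.6%

77.6


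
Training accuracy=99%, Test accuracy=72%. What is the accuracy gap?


Gap = train_accuracy - test_accuracy
= 99 - 72
= 27%
This large gap strongly indicates overfitting.

27


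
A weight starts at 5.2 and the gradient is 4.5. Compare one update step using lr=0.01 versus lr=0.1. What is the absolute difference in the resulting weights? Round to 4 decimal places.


With lr=0.01: w_new = 5.2 - 0.01 * 4.5 = 5.155
With lr=0.1: w_new = 5.2 - 0.1 * 4.5 = 4.75
Absolute difference = |5.155 - 4.75|
= 0.4050

0.4050


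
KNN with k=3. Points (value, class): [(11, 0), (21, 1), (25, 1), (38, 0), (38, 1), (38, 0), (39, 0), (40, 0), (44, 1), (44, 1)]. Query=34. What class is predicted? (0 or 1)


Distances from query 34:
Point 38 (class 0): distance = 4
Point 38 (class 0): distance = 4
Point 38 (class 1): distance = 4
K=3 nearest neighbors: classes = [0, 0, 1]
Votes for class 1: 1 / 3
Majority vote => class 0

0


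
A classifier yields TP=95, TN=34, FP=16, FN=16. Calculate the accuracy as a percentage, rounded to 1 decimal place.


Accuracy = (TP + TN) / (TP + TN + FP + FN) * 100
= (95 + 34) / (95 + 34 + 16 + 16)
= 129 / 161
= 0.8012
= 80.1%

80.1


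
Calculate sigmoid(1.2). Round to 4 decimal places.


sigmoid(z) = 1 / (1 + exp(-z))
exp(-(1.2)) = exp(-1.2) = 0.3012
1 + 0.3012 = 1.3012
1 / 1.3012 = 0.7685

0.7685


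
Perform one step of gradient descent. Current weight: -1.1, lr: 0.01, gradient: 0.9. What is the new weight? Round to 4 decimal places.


w_new = w_old - lr * gradient
= -1.1 - 0.01 * 0.9
= -1.1 - (0.009)
= -1.1090

-1.1090


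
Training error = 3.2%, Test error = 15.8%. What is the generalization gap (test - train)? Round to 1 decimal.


Generalization gap = test_error - train_error
= 15.8 - 3.2
= 12.6%
A large gap suggests overfitting.

12.6


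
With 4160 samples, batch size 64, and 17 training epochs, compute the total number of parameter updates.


Iterations per epoch = 4160 / 64 = 65
Total updates = iterations_per_epoch * epochs
= 65 * 17
= 1105

1105


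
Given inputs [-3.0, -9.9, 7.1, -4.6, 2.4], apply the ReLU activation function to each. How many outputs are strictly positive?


ReLU(x) = max(0, x) for each element:
ReLU(-3.0) = 0
ReLU(-9.9) = 0
ReLU(7.1) = 7.1
ReLU(-4.6) = 0
ReLU(2.4) = 2.4
Active neurons (>0): 2

2


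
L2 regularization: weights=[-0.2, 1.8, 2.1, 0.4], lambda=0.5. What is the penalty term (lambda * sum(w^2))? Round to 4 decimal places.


Squaring each weight:
(-0.2)^2 = 0.04
1.8^2 = 3.24
2.1^2 = 4.41
0.4^2 = 0.16
Sum of squares = 7.85
Penalty = 0.5 * 7.85 = 3.9250

3.9250


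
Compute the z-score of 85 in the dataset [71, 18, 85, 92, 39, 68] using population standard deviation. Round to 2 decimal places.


Mean = (71 + 18 + 85 + 92 + 39 + 68) / 6 = 62.1667
Variance = sum((x_i - mean)^2) / n = 668.4722
Std = sqrt(668.4722) = 25.8548
Z = (x - mean) / std
= (85 - 62.1667) / 25.8548
= 22.8333 / 25.8548
= 0.88

0.88


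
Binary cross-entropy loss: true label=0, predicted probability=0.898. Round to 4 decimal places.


For y=0: Loss = -log(1-p)
= -log(1 - 0.898)
= -log(0.102)
= -(-2.2828)
= 2.2828

2.2828


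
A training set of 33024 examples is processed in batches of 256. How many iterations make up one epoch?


Iterations per epoch = dataset_size / batch_size
= 33024 / 256
= 129

129


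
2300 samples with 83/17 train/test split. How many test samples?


Train samples = 2300 * 83% = 1909
Test samples = 2300 - 1909
= 391

391


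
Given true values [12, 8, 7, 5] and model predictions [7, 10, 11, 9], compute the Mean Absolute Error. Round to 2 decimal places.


Absolute errors: [5, 2, 4, 4]
Sum of absolute errors = 15
MAE = 15 / 4 = 3.75

3.75


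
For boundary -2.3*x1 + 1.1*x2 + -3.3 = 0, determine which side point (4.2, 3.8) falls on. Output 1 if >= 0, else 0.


Compute -2.3 * 4.2 + 1.1 * 3.8 + -3.3
= -9.66 + 4.18 + -3.3
= -8.78
Since -8.78 < 0, the point is on the negative side.

0


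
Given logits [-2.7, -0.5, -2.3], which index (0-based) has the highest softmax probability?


Softmax is a monotonic transformation, so it preserves the argmax.
We need to find the index of the maximum logit.
Index 0: -2.7
Index 1: -0.5
Index 2: -2.3
Maximum logit = -0.5 at index 1

1


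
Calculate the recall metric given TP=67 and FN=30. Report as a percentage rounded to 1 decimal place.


Recall = TP / (TP + FN) * 100
= 67 / (67 + 30)
= 67 / 97
= 0.6907
= 69.1%

69.1


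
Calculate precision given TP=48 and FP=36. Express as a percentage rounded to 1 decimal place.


Precision = TP / (TP + FP) * 100
= 48 / (48 + 36)
= 48 / 84
= 0.5714
= 57.1%

57.1


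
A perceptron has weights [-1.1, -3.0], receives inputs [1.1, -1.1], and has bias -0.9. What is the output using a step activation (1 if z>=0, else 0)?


z = w . x + b
= -1.1*1.1 + -3.0*-1.1 + -0.9
= -1.21 + 3.3 + -0.9
= 2.09 + -0.9
= 1.19
Since z = 1.19 >= 0, output = 1

1


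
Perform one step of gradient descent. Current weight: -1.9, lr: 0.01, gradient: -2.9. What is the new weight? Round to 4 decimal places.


w_new = w_old - lr * gradient
= -1.9 - 0.01 * -2.9
= -1.9 - (-0.029)
= -1.8710

-1.8710


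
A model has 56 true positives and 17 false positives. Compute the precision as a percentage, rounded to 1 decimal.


Precision = TP / (TP + FP) * 100
= 56 / (56 + 17)
= 56 / 73
= 0.7671
= 76.7%

76.7


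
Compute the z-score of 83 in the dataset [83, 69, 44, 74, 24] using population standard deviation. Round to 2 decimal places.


Mean = (83 + 69 + 44 + 74 + 24) / 5 = 58.8
Variance = sum((x_i - mean)^2) / n = 470.16
Std = sqrt(470.16) = 21.6832
Z = (x - mean) / std
= (83 - 58.8) / 21.6832
= 24.2 / 21.6832
= 1.12

1.12


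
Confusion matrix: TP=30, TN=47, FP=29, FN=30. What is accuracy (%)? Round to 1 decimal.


Accuracy = (TP + TN) / (TP + TN + FP + FN) * 100
= (30 + 47) / (30 + 47 + 29 + 30)
= 77 / 136
= 0.5662
= 56.6%

56.6


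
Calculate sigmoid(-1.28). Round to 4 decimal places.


sigmoid(z) = 1 / (1 + exp(-z))
exp(-(-1.28)) = exp(1.28) = 3.5966
1 + 3.5966 = 4.5966
1 / 4.5966 = 0.2176

0.2176


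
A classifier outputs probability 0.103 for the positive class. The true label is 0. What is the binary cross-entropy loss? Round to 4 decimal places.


For y=0: Loss = -log(1-p)
= -log(1 - 0.103)
= -log(0.897)
= -(-0.1087)
= 0.1087

0.1087


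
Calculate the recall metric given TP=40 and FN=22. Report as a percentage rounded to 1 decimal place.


Recall = TP / (TP + FN) * 100
= 40 / (40 + 22)
= 40 / 62
= 0.6452
= 64.5%

64.5


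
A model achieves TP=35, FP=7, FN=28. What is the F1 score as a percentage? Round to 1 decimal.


Precision = TP / (TP + FP) = 35 / 42 = 0.8333
Recall = TP / (TP + FN) = 35 / 63 = 0.5556
F1 = 2 * P * R / (P + R)
= 2 * 0.8333 * 0.5556 / (0.8333 + 0.5556)
= 0.9259 / 1.3889
= 0.6667
As percentage: 66.7%

66.7


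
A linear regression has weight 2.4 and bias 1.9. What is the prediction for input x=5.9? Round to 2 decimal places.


y = 2.4 * 5.9 + (1.9)
= 14.16 + (1.9)
= 16.06

16.06


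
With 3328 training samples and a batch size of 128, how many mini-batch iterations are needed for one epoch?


Iterations per epoch = dataset_size / batch_size
= 3328 / 128
= 26

26


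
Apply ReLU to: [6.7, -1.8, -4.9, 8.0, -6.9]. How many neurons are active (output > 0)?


ReLU(x) = max(0, x) for each element:
ReLU(6.7) = 6.7
ReLU(-1.8) = 0
ReLU(-4.9) = 0
ReLU(8.0) = 8.0
ReLU(-6.9) = 0
Active neurons (>0): 2

2


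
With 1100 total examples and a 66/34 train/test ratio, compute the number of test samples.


Train samples = 1100 * 66% = 726
Test samples = 1100 - 726
= 374

374


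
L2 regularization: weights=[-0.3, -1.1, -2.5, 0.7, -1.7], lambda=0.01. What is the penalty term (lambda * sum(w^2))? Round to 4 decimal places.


Squaring each weight:
(-0.3)^2 = 0.09
(-1.1)^2 = 1.21
(-2.5)^2 = 6.25
0.7^2 = 0.49
(-1.7)^2 = 2.89
Sum of squares = 10.93
Penalty = 0.01 * 10.93 = 0.1093

0.1093


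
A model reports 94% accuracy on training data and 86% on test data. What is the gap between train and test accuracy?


Gap = train_accuracy - test_accuracy
= 94 - 86
= 8%
This moderate gap may indicate mild overfitting.

8


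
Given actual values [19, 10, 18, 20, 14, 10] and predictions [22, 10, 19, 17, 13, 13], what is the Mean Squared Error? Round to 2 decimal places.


Differences: [-3, 0, -1, 3, 1, -3]
Squared errors: [9, 0, 1, 9, 1, 9]
Sum of squared errors = 29
MSE = 29 / 6 = 4.83

4.83


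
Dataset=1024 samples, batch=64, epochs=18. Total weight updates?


Iterations per epoch = 1024 / 64 = 16
Total updates = iterations_per_epoch * epochs
= 16 * 18
= 288

288


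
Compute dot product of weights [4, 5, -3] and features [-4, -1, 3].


Element-wise products:
4 * -4 = -16
5 * -1 = -5
-3 * 3 = -9
Sum = -16 + -5 + -9
= -30

-30


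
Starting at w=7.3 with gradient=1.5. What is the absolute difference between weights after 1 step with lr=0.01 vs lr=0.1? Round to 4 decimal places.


With lr=0.01: w_new = 7.3 - 0.01 * 1.5 = 7.285
With lr=0.1: w_new = 7.3 - 0.1 * 1.5 = 7.15
Absolute difference = |7.285 - 7.15|
= 0.1350

0.1350


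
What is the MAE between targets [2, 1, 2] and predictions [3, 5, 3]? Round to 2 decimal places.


Absolute errors: [1, 4, 1]
Sum of absolute errors = 6
MAE = 6 / 3 = 2.00

2.00


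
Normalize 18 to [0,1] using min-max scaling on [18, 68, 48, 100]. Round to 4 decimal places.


Min = 18, Max = 100
Range = 100 - 18 = 82
Scaled = (x - min) / (max - min)
= (18 - 18) / 82
= 0 / 82
= 0.0000

0.0000


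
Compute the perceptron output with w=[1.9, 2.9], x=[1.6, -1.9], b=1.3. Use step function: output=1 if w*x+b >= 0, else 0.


z = w . x + b
= 1.9*1.6 + 2.9*-1.9 + 1.3
= 3.04 + -5.51 + 1.3
= -2.47 + 1.3
= -1.17
Since z = -1.17 < 0, output = 0

0


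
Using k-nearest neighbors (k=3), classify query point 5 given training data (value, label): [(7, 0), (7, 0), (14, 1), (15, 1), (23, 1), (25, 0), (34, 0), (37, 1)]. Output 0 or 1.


Distances from query 5:
Point 7 (class 0): distance = 2
Point 7 (class 0): distance = 2
Point 14 (class 1): distance = 9
K=3 nearest neighbors: classes = [0, 0, 1]
Votes for class 1: 1 / 3
Majority vote => class 0

0


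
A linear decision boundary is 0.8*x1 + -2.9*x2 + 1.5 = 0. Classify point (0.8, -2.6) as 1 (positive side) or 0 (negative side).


Compute 0.8 * 0.8 + -2.9 * -2.6 + 1.5
= 0.64 + 7.54 + 1.5
= 9.68
Since 9.68 >= 0, the point is on the positive side.

1


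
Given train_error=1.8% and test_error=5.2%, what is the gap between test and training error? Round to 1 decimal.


Generalization gap = test_error - train_error
= 5.2 - 1.8
= 3.4%
A moderate gap.

3.4


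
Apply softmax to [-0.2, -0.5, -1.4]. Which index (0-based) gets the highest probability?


Softmax is a monotonic transformation, so it preserves the argmax.
We need to find the index of the maximum logit.
Index 0: -0.2
Index 1: -0.5
Index 2: -1.4
Maximum logit = -0.2 at index 0

0


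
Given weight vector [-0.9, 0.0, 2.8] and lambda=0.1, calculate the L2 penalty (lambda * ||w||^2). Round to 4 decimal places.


Squaring each weight:
(-0.9)^2 = 0.81
0.0^2 = 0.0
2.8^2 = 7.84
Sum of squares = 8.65
Penalty = 0.1 * 8.65 = 0.8650

0.8650


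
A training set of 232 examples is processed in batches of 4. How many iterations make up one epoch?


Iterations per epoch = dataset_size / batch_size
= 232 / 4
= 58

58


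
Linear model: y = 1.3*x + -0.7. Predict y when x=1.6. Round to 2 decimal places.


y = 1.3 * 1.6 + (-0.7)
= 2.08 + (-0.7)
= 1.38

1.38


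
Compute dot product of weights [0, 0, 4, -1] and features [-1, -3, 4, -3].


Element-wise products:
0 * -1 = 0
0 * -3 = 0
4 * 4 = 16
-1 * -3 = 3
Sum = 0 + 0 + 16 + 3
= 19

19


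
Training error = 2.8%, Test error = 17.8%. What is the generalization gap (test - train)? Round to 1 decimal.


Generalization gap = test_error - train_error
= 17.8 - 2.8
= 15.0%
A large gap suggests overfitting.

15.0


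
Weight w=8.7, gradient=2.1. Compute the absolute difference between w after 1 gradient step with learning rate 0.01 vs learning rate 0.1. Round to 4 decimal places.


With lr=0.01: w_new = 8.7 - 0.01 * 2.1 = 8.679
With lr=0.1: w_new = 8.7 - 0.1 * 2.1 = 8.49
Absolute difference = |8.679 - 8.49|
= 0.1890

0.1890


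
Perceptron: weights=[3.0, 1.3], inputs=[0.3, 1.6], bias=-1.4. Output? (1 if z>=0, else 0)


z = w . x + b
= 3.0*0.3 + 1.3*1.6 + -1.4
= 0.9 + 2.08 + -1.4
= 2.98 + -1.4
= 1.58
Since z = 1.58 >= 0, output = 1

1


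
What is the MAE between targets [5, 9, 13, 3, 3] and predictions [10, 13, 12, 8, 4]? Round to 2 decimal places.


Absolute errors: [5, 4, 1, 5, 1]
Sum of absolute errors = 16
MAE = 16 / 5 = 3.20

3.20


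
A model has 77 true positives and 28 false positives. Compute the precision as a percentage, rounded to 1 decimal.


Precision = TP / (TP + FP) * 100
= 77 / (77 + 28)
= 77 / 105
= 0.7333
= 73.3%

73.3


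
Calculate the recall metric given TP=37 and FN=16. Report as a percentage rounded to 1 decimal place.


Recall = TP / (TP + FN) * 100
= 37 / (37 + 16)
= 37 / 53
= 0.6981
= 69.8%

69.8


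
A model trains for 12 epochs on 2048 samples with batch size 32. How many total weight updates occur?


Iterations per epoch = 2048 / 32 = 64
Total updates = iterations_per_epoch * epochs
= 64 * 12
= 768

768


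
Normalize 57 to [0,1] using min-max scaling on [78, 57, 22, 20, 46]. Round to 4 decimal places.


Min = 20, Max = 78
Range = 78 - 20 = 58
Scaled = (x - min) / (max - min)
= (57 - 20) / 58
= 37 / 58
= 0.6379

0.6379


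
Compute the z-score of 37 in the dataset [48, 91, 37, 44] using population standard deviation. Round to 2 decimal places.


Mean = (48 + 91 + 37 + 44) / 4 = 55.0
Variance = sum((x_i - mean)^2) / n = 447.5
Std = sqrt(447.5) = 21.1542
Z = (x - mean) / std
= (37 - 55.0) / 21.1542
= -18.0 / 21.1542
= -0.85

-0.85


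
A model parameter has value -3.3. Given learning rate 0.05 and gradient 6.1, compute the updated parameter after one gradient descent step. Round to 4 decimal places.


w_new = w_old - lr * gradient
= -3.3 - 0.05 * 6.1
= -3.3 - (0.305)
= -3.6050

-3.6050


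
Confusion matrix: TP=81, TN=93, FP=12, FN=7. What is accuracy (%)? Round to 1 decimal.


Accuracy = (TP + TN) / (TP + TN + FP + FN) * 100
= (81 + 93) / (81 + 93 + 12 + 7)
= 174 / 193
= 0.9016
= 90.2%

90.2


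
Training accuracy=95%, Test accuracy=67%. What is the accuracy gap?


Gap = train_accuracy - test_accuracy
= 95 - 67
= 28%
This large gap strongly indicates overfitting.

28


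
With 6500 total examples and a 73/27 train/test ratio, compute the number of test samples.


Train samples = 6500 * 73% = 4745
Test samples = 6500 - 4745
= 1755

1755


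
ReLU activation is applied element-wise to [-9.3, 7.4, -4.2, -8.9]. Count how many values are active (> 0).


ReLU(x) = max(0, x) for each element:
ReLU(-9.3) = 0
ReLU(7.4) = 7.4
ReLU(-4.2) = 0
ReLU(-8.9) = 0
Active neurons (>0): 1

1


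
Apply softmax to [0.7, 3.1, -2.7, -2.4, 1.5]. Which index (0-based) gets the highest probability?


Softmax is a monotonic transformation, so it preserves the argmax.
We need to find the index of the maximum logit.
Index 0: 0.7
Index 1: 3.1
Index 2: -2.7
Index 3: -2.4
Index 4: 1.5
Maximum logit = 3.1 at index 1

1


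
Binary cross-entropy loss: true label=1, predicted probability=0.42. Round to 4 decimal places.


For y=1: Loss = -log(p)
= -log(0.42)
= -(-0.8675)
= 0.8675

0.8675


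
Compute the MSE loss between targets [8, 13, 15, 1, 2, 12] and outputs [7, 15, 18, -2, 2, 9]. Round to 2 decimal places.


Differences: [1, -2, -3, 3, 0, 3]
Squared errors: [1, 4, 9, 9, 0, 9]
Sum of squared errors = 32
MSE = 32 / 6 = 5.33

5.33


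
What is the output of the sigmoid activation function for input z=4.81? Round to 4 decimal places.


sigmoid(z) = 1 / (1 + exp(-z))
exp(-(4.81)) = exp(-4.81) = 0.0081
1 + 0.0081 = 1.0081
1 / 1.0081 = 0.9919

0.9919


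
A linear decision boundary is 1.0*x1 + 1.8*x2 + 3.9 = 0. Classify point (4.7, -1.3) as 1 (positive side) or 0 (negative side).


Compute 1.0 * 4.7 + 1.8 * -1.3 + 3.9
= 4.7 + -2.34 + 3.9
= 6.26
Since 6.26 >= 0, the point is on the positive side.

1


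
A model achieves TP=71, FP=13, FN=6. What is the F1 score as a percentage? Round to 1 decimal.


Precision = TP / (TP + FP) = 71 / 84 = 0.8452
Recall = TP / (TP + FN) = 71 / 77 = 0.9221
F1 = 2 * P * R / (P + R)
= 2 * 0.8452 * 0.9221 / (0.8452 + 0.9221)
= 1.5588 / 1.7673
= 0.882
As percentage: 88.2%

88.2


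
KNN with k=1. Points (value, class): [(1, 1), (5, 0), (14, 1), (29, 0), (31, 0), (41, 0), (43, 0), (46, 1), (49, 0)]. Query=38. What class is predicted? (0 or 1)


Distances from query 38:
Point 41 (class 0): distance = 3
K=1 nearest neighbors: classes = [0]
Votes for class 1: 0 / 1
Majority vote => class 0

0


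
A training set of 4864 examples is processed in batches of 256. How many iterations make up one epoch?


Iterations per epoch = dataset_size / batch_size
= 4864 / 256
= 19

19


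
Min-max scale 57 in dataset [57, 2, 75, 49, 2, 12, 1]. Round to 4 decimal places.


Min = 1, Max = 75
Range = 75 - 1 = 74
Scaled = (x - min) / (max - min)
= (57 - 1) / 74
= 56 / 74
= 0.7568

0.7568


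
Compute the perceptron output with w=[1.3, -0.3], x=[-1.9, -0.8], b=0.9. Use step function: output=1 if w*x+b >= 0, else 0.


z = w . x + b
= 1.3*-1.9 + -0.3*-0.8 + 0.9
= -2.47 + 0.24 + 0.9
= -2.23 + 0.9
= -1.33
Since z = -1.33 < 0, output = 0

0


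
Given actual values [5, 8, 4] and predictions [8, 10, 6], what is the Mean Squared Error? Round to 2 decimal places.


Differences: [-3, -2, -2]
Squared errors: [9, 4, 4]
Sum of squared errors = 17
MSE = 17 / 3 = 5.67

5.67


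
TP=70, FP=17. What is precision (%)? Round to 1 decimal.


Precision = TP / (TP + FP) * 100
= 70 / (70 + 17)
= 70 / 87
= 0.8046
= 80.5%

80.5


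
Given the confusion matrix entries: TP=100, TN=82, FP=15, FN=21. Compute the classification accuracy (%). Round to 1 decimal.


Accuracy = (TP + TN) / (TP + TN + FP + FN) * 100
= (100 + 82) / (100 + 82 + 15 + 21)
= 182 / 218
= 0.8349
= 83.5%

83.5


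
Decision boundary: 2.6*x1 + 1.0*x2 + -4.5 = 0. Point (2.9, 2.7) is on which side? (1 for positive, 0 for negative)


Compute 2.6 * 2.9 + 1.0 * 2.7 + -4.5
= 7.54 + 2.7 + -4.5
= 5.74
Since 5.74 >= 0, the point is on the positive side.

1


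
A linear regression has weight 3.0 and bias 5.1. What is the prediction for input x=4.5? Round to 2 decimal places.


y = 3.0 * 4.5 + (5.1)
= 13.5 + (5.1)
= 18.60

18.60


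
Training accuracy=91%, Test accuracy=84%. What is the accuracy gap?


Gap = train_accuracy - test_accuracy
= 91 - 84
= 7%
This moderate gap may indicate mild overfitting.

7


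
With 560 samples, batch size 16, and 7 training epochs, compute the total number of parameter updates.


Iterations per epoch = 560 / 16 = 35
Total updates = iterations_per_epoch * epochs
= 35 * 7
= 245

245


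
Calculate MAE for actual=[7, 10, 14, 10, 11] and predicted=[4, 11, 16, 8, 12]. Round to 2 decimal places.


Absolute errors: [3, 1, 2, 2, 1]
Sum of absolute errors = 9
MAE = 9 / 5 = 1.80

1.80


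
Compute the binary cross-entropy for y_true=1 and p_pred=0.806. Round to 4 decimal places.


For y=1: Loss = -log(p)
= -log(0.806)
= -(-0.2157)
= 0.2157

0.2157


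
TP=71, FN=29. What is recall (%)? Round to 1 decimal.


Recall = TP / (TP + FN) * 100
= 71 / (71 + 29)
= 71 / 100
= 0.71
= 71.0%

71.0


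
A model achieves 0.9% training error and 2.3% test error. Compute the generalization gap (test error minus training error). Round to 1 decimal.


Generalization gap = test_error - train_error
= 2.3 - 0.9
= 1.4%
A small gap suggests good generalization.

1.4


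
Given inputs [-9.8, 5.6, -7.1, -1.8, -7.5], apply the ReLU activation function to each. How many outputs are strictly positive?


ReLU(x) = max(0, x) for each element:
ReLU(-9.8) = 0
ReLU(5.6) = 5.6
ReLU(-7.1) = 0
ReLU(-1.8) = 0
ReLU(-7.5) = 0
Active neurons (>0): 1

1


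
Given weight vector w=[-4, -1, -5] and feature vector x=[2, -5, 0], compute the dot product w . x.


Element-wise products:
-4 * 2 = -8
-1 * -5 = 5
-5 * 0 = 0
Sum = -8 + 5 + 0
= -3

-3
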